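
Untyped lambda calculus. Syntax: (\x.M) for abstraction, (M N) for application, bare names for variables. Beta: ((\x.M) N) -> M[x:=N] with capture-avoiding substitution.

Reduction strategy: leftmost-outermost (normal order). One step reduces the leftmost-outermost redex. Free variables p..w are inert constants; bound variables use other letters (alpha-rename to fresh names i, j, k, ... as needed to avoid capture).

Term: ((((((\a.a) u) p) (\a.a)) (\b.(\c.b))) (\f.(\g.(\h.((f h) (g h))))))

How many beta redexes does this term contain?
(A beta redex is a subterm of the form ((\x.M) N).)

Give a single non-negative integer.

Term: ((((((\a.a) u) p) (\a.a)) (\b.(\c.b))) (\f.(\g.(\h.((f h) (g h))))))
  Redex: ((\a.a) u)
Total redexes: 1

Answer: 1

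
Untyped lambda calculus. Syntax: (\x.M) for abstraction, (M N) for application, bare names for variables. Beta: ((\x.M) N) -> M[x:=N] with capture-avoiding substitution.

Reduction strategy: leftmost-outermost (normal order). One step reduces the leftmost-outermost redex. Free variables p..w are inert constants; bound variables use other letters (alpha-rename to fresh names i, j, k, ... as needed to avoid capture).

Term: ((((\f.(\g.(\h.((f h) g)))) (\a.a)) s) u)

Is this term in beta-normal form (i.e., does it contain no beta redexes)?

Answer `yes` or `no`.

Answer: no

Derivation:
Term: ((((\f.(\g.(\h.((f h) g)))) (\a.a)) s) u)
Found 1 beta redex(es).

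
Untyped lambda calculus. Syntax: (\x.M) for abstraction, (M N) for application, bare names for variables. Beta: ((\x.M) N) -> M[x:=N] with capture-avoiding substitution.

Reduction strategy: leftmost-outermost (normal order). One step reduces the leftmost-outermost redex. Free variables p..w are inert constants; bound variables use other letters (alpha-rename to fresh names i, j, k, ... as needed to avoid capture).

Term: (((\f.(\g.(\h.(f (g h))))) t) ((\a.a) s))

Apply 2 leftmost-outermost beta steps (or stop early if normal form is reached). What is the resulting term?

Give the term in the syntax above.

Step 0: (((\f.(\g.(\h.(f (g h))))) t) ((\a.a) s))
Step 1: ((\g.(\h.(t (g h)))) ((\a.a) s))
Step 2: (\h.(t (((\a.a) s) h)))

Answer: (\h.(t (((\a.a) s) h)))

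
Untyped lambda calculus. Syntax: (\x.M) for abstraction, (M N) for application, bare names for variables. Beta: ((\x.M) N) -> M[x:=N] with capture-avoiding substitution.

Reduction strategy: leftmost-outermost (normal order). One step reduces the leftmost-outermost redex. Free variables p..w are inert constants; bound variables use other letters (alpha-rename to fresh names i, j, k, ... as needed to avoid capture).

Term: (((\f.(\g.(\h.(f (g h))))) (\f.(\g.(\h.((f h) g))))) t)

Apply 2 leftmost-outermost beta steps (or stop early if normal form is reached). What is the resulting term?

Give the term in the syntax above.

Answer: (\h.((\f.(\g.(\h.((f h) g)))) (t h)))

Derivation:
Step 0: (((\f.(\g.(\h.(f (g h))))) (\f.(\g.(\h.((f h) g))))) t)
Step 1: ((\g.(\h.((\f.(\g.(\h.((f h) g)))) (g h)))) t)
Step 2: (\h.((\f.(\g.(\h.((f h) g)))) (t h)))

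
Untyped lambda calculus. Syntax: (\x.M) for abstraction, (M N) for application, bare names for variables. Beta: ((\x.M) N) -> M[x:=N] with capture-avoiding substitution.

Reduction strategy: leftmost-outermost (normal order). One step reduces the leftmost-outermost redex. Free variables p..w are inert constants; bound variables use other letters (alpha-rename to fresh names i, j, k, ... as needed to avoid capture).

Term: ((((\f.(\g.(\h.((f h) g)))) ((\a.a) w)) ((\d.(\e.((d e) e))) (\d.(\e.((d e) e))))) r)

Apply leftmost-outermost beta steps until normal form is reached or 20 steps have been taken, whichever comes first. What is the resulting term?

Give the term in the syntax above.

Step 0: ((((\f.(\g.(\h.((f h) g)))) ((\a.a) w)) ((\d.(\e.((d e) e))) (\d.(\e.((d e) e))))) r)
Step 1: (((\g.(\h.((((\a.a) w) h) g))) ((\d.(\e.((d e) e))) (\d.(\e.((d e) e))))) r)
Step 2: ((\h.((((\a.a) w) h) ((\d.(\e.((d e) e))) (\d.(\e.((d e) e)))))) r)
Step 3: ((((\a.a) w) r) ((\d.(\e.((d e) e))) (\d.(\e.((d e) e)))))
Step 4: ((w r) ((\d.(\e.((d e) e))) (\d.(\e.((d e) e)))))
Step 5: ((w r) (\e.(((\d.(\e.((d e) e))) e) e)))
Step 6: ((w r) (\e.((\i.((e i) i)) e)))
Step 7: ((w r) (\e.((e e) e)))

Answer: ((w r) (\e.((e e) e)))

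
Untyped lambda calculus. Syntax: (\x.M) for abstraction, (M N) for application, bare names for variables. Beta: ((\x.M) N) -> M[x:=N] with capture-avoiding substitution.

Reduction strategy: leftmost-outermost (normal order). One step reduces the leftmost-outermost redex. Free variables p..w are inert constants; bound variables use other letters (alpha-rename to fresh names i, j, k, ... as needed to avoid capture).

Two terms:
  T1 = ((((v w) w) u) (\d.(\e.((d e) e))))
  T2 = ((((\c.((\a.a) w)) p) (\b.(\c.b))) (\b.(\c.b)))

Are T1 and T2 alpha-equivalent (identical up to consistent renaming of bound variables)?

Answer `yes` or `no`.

Answer: no

Derivation:
Term 1: ((((v w) w) u) (\d.(\e.((d e) e))))
Term 2: ((((\c.((\a.a) w)) p) (\b.(\c.b))) (\b.(\c.b)))
Alpha-equivalence: compare structure up to binder renaming.
Result: False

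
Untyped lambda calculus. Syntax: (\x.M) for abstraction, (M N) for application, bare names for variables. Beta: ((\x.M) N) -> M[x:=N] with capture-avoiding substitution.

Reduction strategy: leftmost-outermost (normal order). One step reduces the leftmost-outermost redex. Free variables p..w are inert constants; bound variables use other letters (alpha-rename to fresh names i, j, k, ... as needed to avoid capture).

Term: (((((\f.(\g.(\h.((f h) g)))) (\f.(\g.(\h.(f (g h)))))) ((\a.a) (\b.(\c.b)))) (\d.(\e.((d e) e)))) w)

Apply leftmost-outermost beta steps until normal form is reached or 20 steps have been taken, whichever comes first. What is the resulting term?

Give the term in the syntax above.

Step 0: (((((\f.(\g.(\h.((f h) g)))) (\f.(\g.(\h.(f (g h)))))) ((\a.a) (\b.(\c.b)))) (\d.(\e.((d e) e)))) w)
Step 1: ((((\g.(\h.(((\f.(\g.(\h.(f (g h))))) h) g))) ((\a.a) (\b.(\c.b)))) (\d.(\e.((d e) e)))) w)
Step 2: (((\h.(((\f.(\g.(\h.(f (g h))))) h) ((\a.a) (\b.(\c.b))))) (\d.(\e.((d e) e)))) w)
Step 3: ((((\f.(\g.(\h.(f (g h))))) (\d.(\e.((d e) e)))) ((\a.a) (\b.(\c.b)))) w)
Step 4: (((\g.(\h.((\d.(\e.((d e) e))) (g h)))) ((\a.a) (\b.(\c.b)))) w)
Step 5: ((\h.((\d.(\e.((d e) e))) (((\a.a) (\b.(\c.b))) h))) w)
Step 6: ((\d.(\e.((d e) e))) (((\a.a) (\b.(\c.b))) w))
Step 7: (\e.(((((\a.a) (\b.(\c.b))) w) e) e))
Step 8: (\e.((((\b.(\c.b)) w) e) e))
Step 9: (\e.(((\c.w) e) e))
Step 10: (\e.(w e))

Answer: (\e.(w e))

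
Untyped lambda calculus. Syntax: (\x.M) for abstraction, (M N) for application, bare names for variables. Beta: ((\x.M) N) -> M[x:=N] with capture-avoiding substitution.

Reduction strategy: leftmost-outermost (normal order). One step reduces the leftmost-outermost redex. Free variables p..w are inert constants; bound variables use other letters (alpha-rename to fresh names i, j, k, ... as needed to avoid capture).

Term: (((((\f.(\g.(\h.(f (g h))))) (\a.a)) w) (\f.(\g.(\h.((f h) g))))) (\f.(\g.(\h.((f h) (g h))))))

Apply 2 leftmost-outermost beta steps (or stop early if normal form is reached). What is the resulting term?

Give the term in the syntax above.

Answer: (((\h.((\a.a) (w h))) (\f.(\g.(\h.((f h) g))))) (\f.(\g.(\h.((f h) (g h))))))

Derivation:
Step 0: (((((\f.(\g.(\h.(f (g h))))) (\a.a)) w) (\f.(\g.(\h.((f h) g))))) (\f.(\g.(\h.((f h) (g h))))))
Step 1: ((((\g.(\h.((\a.a) (g h)))) w) (\f.(\g.(\h.((f h) g))))) (\f.(\g.(\h.((f h) (g h))))))
Step 2: (((\h.((\a.a) (w h))) (\f.(\g.(\h.((f h) g))))) (\f.(\g.(\h.((f h) (g h))))))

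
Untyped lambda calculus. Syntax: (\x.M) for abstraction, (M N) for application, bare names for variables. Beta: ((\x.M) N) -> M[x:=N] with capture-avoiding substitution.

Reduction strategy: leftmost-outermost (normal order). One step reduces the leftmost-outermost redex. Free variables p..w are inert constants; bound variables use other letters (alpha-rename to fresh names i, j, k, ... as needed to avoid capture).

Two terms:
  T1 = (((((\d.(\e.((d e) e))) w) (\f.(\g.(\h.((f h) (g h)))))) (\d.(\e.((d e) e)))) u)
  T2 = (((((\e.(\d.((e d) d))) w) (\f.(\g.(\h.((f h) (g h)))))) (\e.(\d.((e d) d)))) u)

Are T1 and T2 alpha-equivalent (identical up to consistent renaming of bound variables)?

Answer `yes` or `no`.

Term 1: (((((\d.(\e.((d e) e))) w) (\f.(\g.(\h.((f h) (g h)))))) (\d.(\e.((d e) e)))) u)
Term 2: (((((\e.(\d.((e d) d))) w) (\f.(\g.(\h.((f h) (g h)))))) (\e.(\d.((e d) d)))) u)
Alpha-equivalence: compare structure up to binder renaming.
Result: True

Answer: yes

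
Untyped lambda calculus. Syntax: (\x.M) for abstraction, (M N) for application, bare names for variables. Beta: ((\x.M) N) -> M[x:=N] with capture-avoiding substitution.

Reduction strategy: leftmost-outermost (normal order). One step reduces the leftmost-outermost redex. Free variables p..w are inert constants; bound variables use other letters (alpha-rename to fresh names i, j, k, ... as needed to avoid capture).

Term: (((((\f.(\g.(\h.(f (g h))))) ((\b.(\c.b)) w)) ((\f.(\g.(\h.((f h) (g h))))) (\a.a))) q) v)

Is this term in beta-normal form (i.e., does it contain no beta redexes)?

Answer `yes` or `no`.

Term: (((((\f.(\g.(\h.(f (g h))))) ((\b.(\c.b)) w)) ((\f.(\g.(\h.((f h) (g h))))) (\a.a))) q) v)
Found 3 beta redex(es).

Answer: no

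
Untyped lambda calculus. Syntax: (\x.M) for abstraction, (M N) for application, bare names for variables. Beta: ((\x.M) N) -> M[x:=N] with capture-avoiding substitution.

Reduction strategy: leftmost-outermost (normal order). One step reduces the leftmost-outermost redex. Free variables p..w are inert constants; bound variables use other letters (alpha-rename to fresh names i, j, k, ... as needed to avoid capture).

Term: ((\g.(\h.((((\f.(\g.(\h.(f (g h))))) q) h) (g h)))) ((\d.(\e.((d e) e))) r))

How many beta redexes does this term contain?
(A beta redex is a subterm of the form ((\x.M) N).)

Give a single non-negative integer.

Term: ((\g.(\h.((((\f.(\g.(\h.(f (g h))))) q) h) (g h)))) ((\d.(\e.((d e) e))) r))
  Redex: ((\g.(\h.((((\f.(\g.(\h.(f (g h))))) q) h) (g h)))) ((\d.(\e.((d e) e))) r))
  Redex: ((\f.(\g.(\h.(f (g h))))) q)
  Redex: ((\d.(\e.((d e) e))) r)
Total redexes: 3

Answer: 3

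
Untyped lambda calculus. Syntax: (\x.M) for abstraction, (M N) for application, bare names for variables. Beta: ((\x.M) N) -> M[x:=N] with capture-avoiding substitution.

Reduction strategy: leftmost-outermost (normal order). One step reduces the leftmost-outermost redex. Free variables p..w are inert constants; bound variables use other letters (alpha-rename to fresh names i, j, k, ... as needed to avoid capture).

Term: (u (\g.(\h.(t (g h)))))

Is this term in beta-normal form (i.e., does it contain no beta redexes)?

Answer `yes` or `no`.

Term: (u (\g.(\h.(t (g h)))))
No beta redexes found.

Answer: yes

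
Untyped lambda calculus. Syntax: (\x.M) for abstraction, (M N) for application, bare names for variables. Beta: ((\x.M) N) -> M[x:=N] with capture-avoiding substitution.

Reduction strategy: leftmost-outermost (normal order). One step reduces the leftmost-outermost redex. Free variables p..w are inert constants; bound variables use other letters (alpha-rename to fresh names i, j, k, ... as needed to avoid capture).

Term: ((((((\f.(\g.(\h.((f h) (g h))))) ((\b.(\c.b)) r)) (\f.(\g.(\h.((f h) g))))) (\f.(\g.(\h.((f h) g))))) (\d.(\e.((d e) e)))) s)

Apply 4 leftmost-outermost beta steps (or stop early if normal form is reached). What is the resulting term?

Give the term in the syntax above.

Answer: (((((\c.r) (\f.(\g.(\h.((f h) g))))) ((\f.(\g.(\h.((f h) g)))) (\f.(\g.(\h.((f h) g)))))) (\d.(\e.((d e) e)))) s)

Derivation:
Step 0: ((((((\f.(\g.(\h.((f h) (g h))))) ((\b.(\c.b)) r)) (\f.(\g.(\h.((f h) g))))) (\f.(\g.(\h.((f h) g))))) (\d.(\e.((d e) e)))) s)
Step 1: (((((\g.(\h.((((\b.(\c.b)) r) h) (g h)))) (\f.(\g.(\h.((f h) g))))) (\f.(\g.(\h.((f h) g))))) (\d.(\e.((d e) e)))) s)
Step 2: ((((\h.((((\b.(\c.b)) r) h) ((\f.(\g.(\h.((f h) g)))) h))) (\f.(\g.(\h.((f h) g))))) (\d.(\e.((d e) e)))) s)
Step 3: ((((((\b.(\c.b)) r) (\f.(\g.(\h.((f h) g))))) ((\f.(\g.(\h.((f h) g)))) (\f.(\g.(\h.((f h) g)))))) (\d.(\e.((d e) e)))) s)
Step 4: (((((\c.r) (\f.(\g.(\h.((f h) g))))) ((\f.(\g.(\h.((f h) g)))) (\f.(\g.(\h.((f h) g)))))) (\d.(\e.((d e) e)))) s)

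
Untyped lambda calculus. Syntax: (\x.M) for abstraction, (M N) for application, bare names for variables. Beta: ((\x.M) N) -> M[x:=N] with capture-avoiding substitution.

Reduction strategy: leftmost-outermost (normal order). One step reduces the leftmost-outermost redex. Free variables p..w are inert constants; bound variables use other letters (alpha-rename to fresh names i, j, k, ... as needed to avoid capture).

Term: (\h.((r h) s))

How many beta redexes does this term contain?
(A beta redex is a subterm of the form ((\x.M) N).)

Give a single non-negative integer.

Answer: 0

Derivation:
Term: (\h.((r h) s))
  (no redexes)
Total redexes: 0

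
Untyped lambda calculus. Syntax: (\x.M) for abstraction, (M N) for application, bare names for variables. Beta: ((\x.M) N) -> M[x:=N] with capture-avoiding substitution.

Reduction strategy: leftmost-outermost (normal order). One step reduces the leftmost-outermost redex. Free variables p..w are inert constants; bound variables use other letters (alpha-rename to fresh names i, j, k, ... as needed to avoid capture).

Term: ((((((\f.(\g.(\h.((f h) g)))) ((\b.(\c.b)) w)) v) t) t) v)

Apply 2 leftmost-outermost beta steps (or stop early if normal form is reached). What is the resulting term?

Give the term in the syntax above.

Step 0: ((((((\f.(\g.(\h.((f h) g)))) ((\b.(\c.b)) w)) v) t) t) v)
Step 1: (((((\g.(\h.((((\b.(\c.b)) w) h) g))) v) t) t) v)
Step 2: ((((\h.((((\b.(\c.b)) w) h) v)) t) t) v)

Answer: ((((\h.((((\b.(\c.b)) w) h) v)) t) t) v)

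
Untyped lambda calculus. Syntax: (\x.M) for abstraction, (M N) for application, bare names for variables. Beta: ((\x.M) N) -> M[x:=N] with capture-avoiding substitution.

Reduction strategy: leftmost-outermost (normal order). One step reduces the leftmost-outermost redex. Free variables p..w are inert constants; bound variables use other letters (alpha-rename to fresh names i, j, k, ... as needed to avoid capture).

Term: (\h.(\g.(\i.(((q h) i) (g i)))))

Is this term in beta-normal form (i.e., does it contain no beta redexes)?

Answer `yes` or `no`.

Answer: yes

Derivation:
Term: (\h.(\g.(\i.(((q h) i) (g i)))))
No beta redexes found.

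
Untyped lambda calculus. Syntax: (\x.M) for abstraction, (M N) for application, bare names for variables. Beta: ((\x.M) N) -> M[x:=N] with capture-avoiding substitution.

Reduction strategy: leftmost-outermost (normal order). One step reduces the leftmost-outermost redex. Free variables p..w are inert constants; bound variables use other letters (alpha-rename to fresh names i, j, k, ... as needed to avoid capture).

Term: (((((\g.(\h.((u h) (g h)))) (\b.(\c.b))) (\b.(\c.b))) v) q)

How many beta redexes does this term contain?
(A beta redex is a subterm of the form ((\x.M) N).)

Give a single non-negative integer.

Term: (((((\g.(\h.((u h) (g h)))) (\b.(\c.b))) (\b.(\c.b))) v) q)
  Redex: ((\g.(\h.((u h) (g h)))) (\b.(\c.b)))
Total redexes: 1

Answer: 1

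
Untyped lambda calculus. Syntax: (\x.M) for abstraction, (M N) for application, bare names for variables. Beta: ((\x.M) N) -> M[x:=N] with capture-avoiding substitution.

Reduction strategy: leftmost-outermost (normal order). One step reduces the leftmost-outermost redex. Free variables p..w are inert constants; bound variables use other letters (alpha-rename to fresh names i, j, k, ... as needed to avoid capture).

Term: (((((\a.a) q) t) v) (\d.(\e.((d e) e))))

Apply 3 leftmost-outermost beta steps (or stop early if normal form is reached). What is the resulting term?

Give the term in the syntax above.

Answer: (((q t) v) (\d.(\e.((d e) e))))

Derivation:
Step 0: (((((\a.a) q) t) v) (\d.(\e.((d e) e))))
Step 1: (((q t) v) (\d.(\e.((d e) e))))
Step 2: (normal form reached)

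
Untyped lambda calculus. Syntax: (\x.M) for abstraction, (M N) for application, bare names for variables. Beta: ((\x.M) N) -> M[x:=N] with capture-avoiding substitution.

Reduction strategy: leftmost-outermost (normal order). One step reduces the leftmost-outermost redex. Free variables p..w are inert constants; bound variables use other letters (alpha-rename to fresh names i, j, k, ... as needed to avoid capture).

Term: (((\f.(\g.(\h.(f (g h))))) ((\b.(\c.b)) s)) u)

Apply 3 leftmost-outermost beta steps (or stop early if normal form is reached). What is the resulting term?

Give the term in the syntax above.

Step 0: (((\f.(\g.(\h.(f (g h))))) ((\b.(\c.b)) s)) u)
Step 1: ((\g.(\h.(((\b.(\c.b)) s) (g h)))) u)
Step 2: (\h.(((\b.(\c.b)) s) (u h)))
Step 3: (\h.((\c.s) (u h)))

Answer: (\h.((\c.s) (u h)))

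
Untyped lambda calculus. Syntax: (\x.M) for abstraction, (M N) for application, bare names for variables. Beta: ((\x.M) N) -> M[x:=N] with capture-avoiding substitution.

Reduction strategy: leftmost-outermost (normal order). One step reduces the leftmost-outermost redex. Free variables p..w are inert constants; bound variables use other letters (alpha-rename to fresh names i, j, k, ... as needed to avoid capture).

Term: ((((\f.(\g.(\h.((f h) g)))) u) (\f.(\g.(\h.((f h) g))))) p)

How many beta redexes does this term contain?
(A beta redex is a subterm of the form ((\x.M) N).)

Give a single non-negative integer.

Term: ((((\f.(\g.(\h.((f h) g)))) u) (\f.(\g.(\h.((f h) g))))) p)
  Redex: ((\f.(\g.(\h.((f h) g)))) u)
Total redexes: 1

Answer: 1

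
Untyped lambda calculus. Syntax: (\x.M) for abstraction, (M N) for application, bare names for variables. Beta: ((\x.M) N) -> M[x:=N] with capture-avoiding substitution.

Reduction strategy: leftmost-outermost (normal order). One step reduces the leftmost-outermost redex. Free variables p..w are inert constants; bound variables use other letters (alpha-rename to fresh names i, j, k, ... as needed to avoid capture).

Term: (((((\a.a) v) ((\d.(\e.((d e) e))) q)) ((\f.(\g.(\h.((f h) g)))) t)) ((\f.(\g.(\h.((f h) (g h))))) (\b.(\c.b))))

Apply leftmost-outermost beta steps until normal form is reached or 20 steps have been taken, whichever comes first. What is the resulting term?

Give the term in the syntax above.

Step 0: (((((\a.a) v) ((\d.(\e.((d e) e))) q)) ((\f.(\g.(\h.((f h) g)))) t)) ((\f.(\g.(\h.((f h) (g h))))) (\b.(\c.b))))
Step 1: (((v ((\d.(\e.((d e) e))) q)) ((\f.(\g.(\h.((f h) g)))) t)) ((\f.(\g.(\h.((f h) (g h))))) (\b.(\c.b))))
Step 2: (((v (\e.((q e) e))) ((\f.(\g.(\h.((f h) g)))) t)) ((\f.(\g.(\h.((f h) (g h))))) (\b.(\c.b))))
Step 3: (((v (\e.((q e) e))) (\g.(\h.((t h) g)))) ((\f.(\g.(\h.((f h) (g h))))) (\b.(\c.b))))
Step 4: (((v (\e.((q e) e))) (\g.(\h.((t h) g)))) (\g.(\h.(((\b.(\c.b)) h) (g h)))))
Step 5: (((v (\e.((q e) e))) (\g.(\h.((t h) g)))) (\g.(\h.((\c.h) (g h)))))
Step 6: (((v (\e.((q e) e))) (\g.(\h.((t h) g)))) (\g.(\h.h)))

Answer: (((v (\e.((q e) e))) (\g.(\h.((t h) g)))) (\g.(\h.h)))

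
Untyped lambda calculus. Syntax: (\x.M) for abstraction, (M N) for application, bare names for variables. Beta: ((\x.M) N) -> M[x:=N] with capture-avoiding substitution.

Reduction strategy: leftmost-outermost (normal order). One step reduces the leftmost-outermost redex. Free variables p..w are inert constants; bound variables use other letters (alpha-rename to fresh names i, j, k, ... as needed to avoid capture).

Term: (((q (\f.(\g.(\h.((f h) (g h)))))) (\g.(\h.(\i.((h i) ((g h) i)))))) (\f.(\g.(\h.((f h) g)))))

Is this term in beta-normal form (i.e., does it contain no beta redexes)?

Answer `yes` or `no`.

Answer: yes

Derivation:
Term: (((q (\f.(\g.(\h.((f h) (g h)))))) (\g.(\h.(\i.((h i) ((g h) i)))))) (\f.(\g.(\h.((f h) g)))))
No beta redexes found.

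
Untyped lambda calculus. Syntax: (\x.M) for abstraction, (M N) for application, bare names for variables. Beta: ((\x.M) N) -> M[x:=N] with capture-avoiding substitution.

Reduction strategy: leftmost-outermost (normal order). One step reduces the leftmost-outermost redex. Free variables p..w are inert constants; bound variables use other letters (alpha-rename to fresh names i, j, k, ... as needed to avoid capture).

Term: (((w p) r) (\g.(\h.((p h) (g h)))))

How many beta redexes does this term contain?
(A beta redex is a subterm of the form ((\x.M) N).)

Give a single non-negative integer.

Answer: 0

Derivation:
Term: (((w p) r) (\g.(\h.((p h) (g h)))))
  (no redexes)
Total redexes: 0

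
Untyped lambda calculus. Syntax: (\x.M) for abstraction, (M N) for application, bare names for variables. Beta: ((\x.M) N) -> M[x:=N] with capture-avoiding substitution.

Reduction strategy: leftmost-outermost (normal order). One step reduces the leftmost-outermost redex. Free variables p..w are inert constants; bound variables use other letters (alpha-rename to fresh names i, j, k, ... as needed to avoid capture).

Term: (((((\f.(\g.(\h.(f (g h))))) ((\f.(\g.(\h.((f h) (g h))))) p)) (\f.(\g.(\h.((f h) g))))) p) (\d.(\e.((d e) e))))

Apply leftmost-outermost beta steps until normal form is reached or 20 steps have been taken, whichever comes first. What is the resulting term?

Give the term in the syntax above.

Step 0: (((((\f.(\g.(\h.(f (g h))))) ((\f.(\g.(\h.((f h) (g h))))) p)) (\f.(\g.(\h.((f h) g))))) p) (\d.(\e.((d e) e))))
Step 1: ((((\g.(\h.(((\f.(\g.(\h.((f h) (g h))))) p) (g h)))) (\f.(\g.(\h.((f h) g))))) p) (\d.(\e.((d e) e))))
Step 2: (((\h.(((\f.(\g.(\h.((f h) (g h))))) p) ((\f.(\g.(\h.((f h) g)))) h))) p) (\d.(\e.((d e) e))))
Step 3: ((((\f.(\g.(\h.((f h) (g h))))) p) ((\f.(\g.(\h.((f h) g)))) p)) (\d.(\e.((d e) e))))
Step 4: (((\g.(\h.((p h) (g h)))) ((\f.(\g.(\h.((f h) g)))) p)) (\d.(\e.((d e) e))))
Step 5: ((\h.((p h) (((\f.(\g.(\h.((f h) g)))) p) h))) (\d.(\e.((d e) e))))
Step 6: ((p (\d.(\e.((d e) e)))) (((\f.(\g.(\h.((f h) g)))) p) (\d.(\e.((d e) e)))))
Step 7: ((p (\d.(\e.((d e) e)))) ((\g.(\h.((p h) g))) (\d.(\e.((d e) e)))))
Step 8: ((p (\d.(\e.((d e) e)))) (\h.((p h) (\d.(\e.((d e) e))))))

Answer: ((p (\d.(\e.((d e) e)))) (\h.((p h) (\d.(\e.((d e) e))))))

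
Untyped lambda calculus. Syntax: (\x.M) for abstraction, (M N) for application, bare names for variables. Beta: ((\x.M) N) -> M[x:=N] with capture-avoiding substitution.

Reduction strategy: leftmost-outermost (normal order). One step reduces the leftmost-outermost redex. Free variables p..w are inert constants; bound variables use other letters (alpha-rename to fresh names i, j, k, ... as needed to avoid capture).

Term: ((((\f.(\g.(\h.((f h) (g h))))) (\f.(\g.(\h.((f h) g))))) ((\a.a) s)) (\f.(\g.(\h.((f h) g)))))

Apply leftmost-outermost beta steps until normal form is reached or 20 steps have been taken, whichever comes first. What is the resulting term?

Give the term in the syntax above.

Answer: (\h.(\i.((h i) (s (\f.(\g.(\h.((f h) g))))))))

Derivation:
Step 0: ((((\f.(\g.(\h.((f h) (g h))))) (\f.(\g.(\h.((f h) g))))) ((\a.a) s)) (\f.(\g.(\h.((f h) g)))))
Step 1: (((\g.(\h.(((\f.(\g.(\h.((f h) g)))) h) (g h)))) ((\a.a) s)) (\f.(\g.(\h.((f h) g)))))
Step 2: ((\h.(((\f.(\g.(\h.((f h) g)))) h) (((\a.a) s) h))) (\f.(\g.(\h.((f h) g)))))
Step 3: (((\f.(\g.(\h.((f h) g)))) (\f.(\g.(\h.((f h) g))))) (((\a.a) s) (\f.(\g.(\h.((f h) g))))))
Step 4: ((\g.(\h.(((\f.(\g.(\h.((f h) g)))) h) g))) (((\a.a) s) (\f.(\g.(\h.((f h) g))))))
Step 5: (\h.(((\f.(\g.(\h.((f h) g)))) h) (((\a.a) s) (\f.(\g.(\h.((f h) g)))))))
Step 6: (\h.((\g.(\i.((h i) g))) (((\a.a) s) (\f.(\g.(\h.((f h) g)))))))
Step 7: (\h.(\i.((h i) (((\a.a) s) (\f.(\g.(\h.((f h) g))))))))
Step 8: (\h.(\i.((h i) (s (\f.(\g.(\h.((f h) g))))))))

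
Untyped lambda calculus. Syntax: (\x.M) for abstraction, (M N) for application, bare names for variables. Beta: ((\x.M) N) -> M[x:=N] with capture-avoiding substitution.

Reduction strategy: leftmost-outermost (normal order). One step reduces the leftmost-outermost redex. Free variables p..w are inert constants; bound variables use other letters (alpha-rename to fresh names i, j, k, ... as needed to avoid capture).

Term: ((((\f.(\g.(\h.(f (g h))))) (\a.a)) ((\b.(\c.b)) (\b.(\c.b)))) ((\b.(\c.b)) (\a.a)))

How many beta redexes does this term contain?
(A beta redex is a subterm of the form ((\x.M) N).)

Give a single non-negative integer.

Term: ((((\f.(\g.(\h.(f (g h))))) (\a.a)) ((\b.(\c.b)) (\b.(\c.b)))) ((\b.(\c.b)) (\a.a)))
  Redex: ((\f.(\g.(\h.(f (g h))))) (\a.a))
  Redex: ((\b.(\c.b)) (\b.(\c.b)))
  Redex: ((\b.(\c.b)) (\a.a))
Total redexes: 3

Answer: 3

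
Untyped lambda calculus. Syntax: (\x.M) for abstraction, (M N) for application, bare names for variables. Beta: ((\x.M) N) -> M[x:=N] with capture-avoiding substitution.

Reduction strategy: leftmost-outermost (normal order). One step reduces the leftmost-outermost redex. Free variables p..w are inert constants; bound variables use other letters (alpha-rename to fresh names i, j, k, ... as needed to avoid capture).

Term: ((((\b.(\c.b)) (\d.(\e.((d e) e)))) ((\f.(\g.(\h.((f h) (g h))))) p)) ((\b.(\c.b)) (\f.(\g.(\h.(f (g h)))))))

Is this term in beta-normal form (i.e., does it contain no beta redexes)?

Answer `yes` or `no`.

Term: ((((\b.(\c.b)) (\d.(\e.((d e) e)))) ((\f.(\g.(\h.((f h) (g h))))) p)) ((\b.(\c.b)) (\f.(\g.(\h.(f (g h)))))))
Found 3 beta redex(es).

Answer: no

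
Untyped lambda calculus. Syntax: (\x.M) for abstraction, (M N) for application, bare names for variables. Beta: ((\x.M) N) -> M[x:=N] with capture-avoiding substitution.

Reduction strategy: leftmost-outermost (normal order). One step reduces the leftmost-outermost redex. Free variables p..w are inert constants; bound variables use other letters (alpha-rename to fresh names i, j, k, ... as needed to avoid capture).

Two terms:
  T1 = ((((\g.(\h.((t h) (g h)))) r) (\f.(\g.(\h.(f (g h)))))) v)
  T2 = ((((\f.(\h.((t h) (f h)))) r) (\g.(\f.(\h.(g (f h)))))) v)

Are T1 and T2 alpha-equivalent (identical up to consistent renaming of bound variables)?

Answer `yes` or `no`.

Term 1: ((((\g.(\h.((t h) (g h)))) r) (\f.(\g.(\h.(f (g h)))))) v)
Term 2: ((((\f.(\h.((t h) (f h)))) r) (\g.(\f.(\h.(g (f h)))))) v)
Alpha-equivalence: compare structure up to binder renaming.
Result: True

Answer: yes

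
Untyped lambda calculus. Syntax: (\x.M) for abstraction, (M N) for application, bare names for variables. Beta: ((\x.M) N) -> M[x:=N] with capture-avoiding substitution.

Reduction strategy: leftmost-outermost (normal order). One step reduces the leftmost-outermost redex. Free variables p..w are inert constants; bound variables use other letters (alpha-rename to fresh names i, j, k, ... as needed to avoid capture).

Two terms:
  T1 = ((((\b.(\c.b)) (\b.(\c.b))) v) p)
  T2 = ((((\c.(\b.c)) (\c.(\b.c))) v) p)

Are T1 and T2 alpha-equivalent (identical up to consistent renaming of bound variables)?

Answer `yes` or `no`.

Term 1: ((((\b.(\c.b)) (\b.(\c.b))) v) p)
Term 2: ((((\c.(\b.c)) (\c.(\b.c))) v) p)
Alpha-equivalence: compare structure up to binder renaming.
Result: True

Answer: yes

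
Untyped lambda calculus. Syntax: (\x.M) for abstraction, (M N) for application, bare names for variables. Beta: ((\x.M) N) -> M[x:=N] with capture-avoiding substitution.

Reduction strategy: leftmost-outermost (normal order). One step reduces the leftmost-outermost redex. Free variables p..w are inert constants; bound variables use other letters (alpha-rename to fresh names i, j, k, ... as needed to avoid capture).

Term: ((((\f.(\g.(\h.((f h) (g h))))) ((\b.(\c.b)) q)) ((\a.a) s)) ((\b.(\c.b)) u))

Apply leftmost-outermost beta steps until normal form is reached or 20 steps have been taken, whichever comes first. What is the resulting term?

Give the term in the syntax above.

Step 0: ((((\f.(\g.(\h.((f h) (g h))))) ((\b.(\c.b)) q)) ((\a.a) s)) ((\b.(\c.b)) u))
Step 1: (((\g.(\h.((((\b.(\c.b)) q) h) (g h)))) ((\a.a) s)) ((\b.(\c.b)) u))
Step 2: ((\h.((((\b.(\c.b)) q) h) (((\a.a) s) h))) ((\b.(\c.b)) u))
Step 3: ((((\b.(\c.b)) q) ((\b.(\c.b)) u)) (((\a.a) s) ((\b.(\c.b)) u)))
Step 4: (((\c.q) ((\b.(\c.b)) u)) (((\a.a) s) ((\b.(\c.b)) u)))
Step 5: (q (((\a.a) s) ((\b.(\c.b)) u)))
Step 6: (q (s ((\b.(\c.b)) u)))
Step 7: (q (s (\c.u)))

Answer: (q (s (\c.u)))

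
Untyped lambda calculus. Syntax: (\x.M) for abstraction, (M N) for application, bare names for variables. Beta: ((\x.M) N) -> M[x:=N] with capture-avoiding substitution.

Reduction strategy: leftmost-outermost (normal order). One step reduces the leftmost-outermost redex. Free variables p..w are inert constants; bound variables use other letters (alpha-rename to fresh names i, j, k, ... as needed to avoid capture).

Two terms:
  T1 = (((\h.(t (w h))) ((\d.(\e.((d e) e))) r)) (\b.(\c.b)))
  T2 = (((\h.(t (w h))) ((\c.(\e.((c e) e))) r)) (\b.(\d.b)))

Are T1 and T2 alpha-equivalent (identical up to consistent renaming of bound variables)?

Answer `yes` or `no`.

Answer: yes

Derivation:
Term 1: (((\h.(t (w h))) ((\d.(\e.((d e) e))) r)) (\b.(\c.b)))
Term 2: (((\h.(t (w h))) ((\c.(\e.((c e) e))) r)) (\b.(\d.b)))
Alpha-equivalence: compare structure up to binder renaming.
Result: True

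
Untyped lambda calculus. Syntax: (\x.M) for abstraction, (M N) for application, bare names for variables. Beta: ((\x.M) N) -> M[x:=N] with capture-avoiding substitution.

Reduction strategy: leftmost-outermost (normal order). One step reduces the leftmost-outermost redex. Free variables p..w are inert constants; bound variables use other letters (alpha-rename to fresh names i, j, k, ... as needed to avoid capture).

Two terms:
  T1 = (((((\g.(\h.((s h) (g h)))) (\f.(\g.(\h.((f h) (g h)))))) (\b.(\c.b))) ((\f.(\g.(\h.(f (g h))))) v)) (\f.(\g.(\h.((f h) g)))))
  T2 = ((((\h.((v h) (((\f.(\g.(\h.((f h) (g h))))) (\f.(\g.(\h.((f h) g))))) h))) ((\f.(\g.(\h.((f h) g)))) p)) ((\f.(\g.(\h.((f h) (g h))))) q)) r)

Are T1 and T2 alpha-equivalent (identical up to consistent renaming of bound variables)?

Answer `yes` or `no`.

Answer: no

Derivation:
Term 1: (((((\g.(\h.((s h) (g h)))) (\f.(\g.(\h.((f h) (g h)))))) (\b.(\c.b))) ((\f.(\g.(\h.(f (g h))))) v)) (\f.(\g.(\h.((f h) g)))))
Term 2: ((((\h.((v h) (((\f.(\g.(\h.((f h) (g h))))) (\f.(\g.(\h.((f h) g))))) h))) ((\f.(\g.(\h.((f h) g)))) p)) ((\f.(\g.(\h.((f h) (g h))))) q)) r)
Alpha-equivalence: compare structure up to binder renaming.
Result: False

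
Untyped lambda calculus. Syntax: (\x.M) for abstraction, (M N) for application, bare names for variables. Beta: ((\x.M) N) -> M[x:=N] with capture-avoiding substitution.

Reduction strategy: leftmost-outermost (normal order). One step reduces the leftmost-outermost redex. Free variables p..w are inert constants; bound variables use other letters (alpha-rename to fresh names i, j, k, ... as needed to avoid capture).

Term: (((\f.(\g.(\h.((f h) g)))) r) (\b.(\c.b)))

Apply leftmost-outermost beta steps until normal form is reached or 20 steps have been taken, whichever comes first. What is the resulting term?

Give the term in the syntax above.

Step 0: (((\f.(\g.(\h.((f h) g)))) r) (\b.(\c.b)))
Step 1: ((\g.(\h.((r h) g))) (\b.(\c.b)))
Step 2: (\h.((r h) (\b.(\c.b))))

Answer: (\h.((r h) (\b.(\c.b))))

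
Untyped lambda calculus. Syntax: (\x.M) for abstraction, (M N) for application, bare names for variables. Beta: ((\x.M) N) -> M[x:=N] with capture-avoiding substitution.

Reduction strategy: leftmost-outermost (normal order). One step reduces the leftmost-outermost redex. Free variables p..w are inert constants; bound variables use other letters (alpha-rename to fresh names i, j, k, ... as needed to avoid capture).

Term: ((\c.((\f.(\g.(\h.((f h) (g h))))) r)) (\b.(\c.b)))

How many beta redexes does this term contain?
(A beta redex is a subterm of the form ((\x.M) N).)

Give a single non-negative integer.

Answer: 2

Derivation:
Term: ((\c.((\f.(\g.(\h.((f h) (g h))))) r)) (\b.(\c.b)))
  Redex: ((\c.((\f.(\g.(\h.((f h) (g h))))) r)) (\b.(\c.b)))
  Redex: ((\f.(\g.(\h.((f h) (g h))))) r)
Total redexes: 2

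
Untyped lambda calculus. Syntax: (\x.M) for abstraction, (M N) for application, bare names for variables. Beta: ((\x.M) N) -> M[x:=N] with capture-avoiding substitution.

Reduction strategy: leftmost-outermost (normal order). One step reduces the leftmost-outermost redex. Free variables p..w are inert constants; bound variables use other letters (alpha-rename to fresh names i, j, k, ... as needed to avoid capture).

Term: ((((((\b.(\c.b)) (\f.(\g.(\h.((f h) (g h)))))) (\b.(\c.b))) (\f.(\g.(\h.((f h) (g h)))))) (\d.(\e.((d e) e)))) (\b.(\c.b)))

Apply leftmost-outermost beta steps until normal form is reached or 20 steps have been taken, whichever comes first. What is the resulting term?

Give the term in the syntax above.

Step 0: ((((((\b.(\c.b)) (\f.(\g.(\h.((f h) (g h)))))) (\b.(\c.b))) (\f.(\g.(\h.((f h) (g h)))))) (\d.(\e.((d e) e)))) (\b.(\c.b)))
Step 1: (((((\c.(\f.(\g.(\h.((f h) (g h)))))) (\b.(\c.b))) (\f.(\g.(\h.((f h) (g h)))))) (\d.(\e.((d e) e)))) (\b.(\c.b)))
Step 2: ((((\f.(\g.(\h.((f h) (g h))))) (\f.(\g.(\h.((f h) (g h)))))) (\d.(\e.((d e) e)))) (\b.(\c.b)))
Step 3: (((\g.(\h.(((\f.(\g.(\h.((f h) (g h))))) h) (g h)))) (\d.(\e.((d e) e)))) (\b.(\c.b)))
Step 4: ((\h.(((\f.(\g.(\h.((f h) (g h))))) h) ((\d.(\e.((d e) e))) h))) (\b.(\c.b)))
Step 5: (((\f.(\g.(\h.((f h) (g h))))) (\b.(\c.b))) ((\d.(\e.((d e) e))) (\b.(\c.b))))
Step 6: ((\g.(\h.(((\b.(\c.b)) h) (g h)))) ((\d.(\e.((d e) e))) (\b.(\c.b))))
Step 7: (\h.(((\b.(\c.b)) h) (((\d.(\e.((d e) e))) (\b.(\c.b))) h)))
Step 8: (\h.((\c.h) (((\d.(\e.((d e) e))) (\b.(\c.b))) h)))
Step 9: (\h.h)

Answer: (\h.h)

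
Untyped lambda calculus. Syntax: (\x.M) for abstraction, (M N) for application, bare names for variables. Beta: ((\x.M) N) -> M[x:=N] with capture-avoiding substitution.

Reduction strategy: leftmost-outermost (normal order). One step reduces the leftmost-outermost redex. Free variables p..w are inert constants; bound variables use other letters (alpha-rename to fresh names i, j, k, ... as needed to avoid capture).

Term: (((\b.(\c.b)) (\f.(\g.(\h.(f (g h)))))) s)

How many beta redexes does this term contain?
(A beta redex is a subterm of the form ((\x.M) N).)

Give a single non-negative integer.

Answer: 1

Derivation:
Term: (((\b.(\c.b)) (\f.(\g.(\h.(f (g h)))))) s)
  Redex: ((\b.(\c.b)) (\f.(\g.(\h.(f (g h))))))
Total redexes: 1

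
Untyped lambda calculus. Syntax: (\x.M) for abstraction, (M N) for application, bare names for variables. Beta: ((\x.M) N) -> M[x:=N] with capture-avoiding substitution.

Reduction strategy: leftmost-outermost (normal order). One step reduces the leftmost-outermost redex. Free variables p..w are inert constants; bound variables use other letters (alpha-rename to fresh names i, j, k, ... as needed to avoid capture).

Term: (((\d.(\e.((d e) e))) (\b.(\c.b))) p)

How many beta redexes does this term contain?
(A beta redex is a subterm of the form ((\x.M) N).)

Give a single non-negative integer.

Term: (((\d.(\e.((d e) e))) (\b.(\c.b))) p)
  Redex: ((\d.(\e.((d e) e))) (\b.(\c.b)))
Total redexes: 1

Answer: 1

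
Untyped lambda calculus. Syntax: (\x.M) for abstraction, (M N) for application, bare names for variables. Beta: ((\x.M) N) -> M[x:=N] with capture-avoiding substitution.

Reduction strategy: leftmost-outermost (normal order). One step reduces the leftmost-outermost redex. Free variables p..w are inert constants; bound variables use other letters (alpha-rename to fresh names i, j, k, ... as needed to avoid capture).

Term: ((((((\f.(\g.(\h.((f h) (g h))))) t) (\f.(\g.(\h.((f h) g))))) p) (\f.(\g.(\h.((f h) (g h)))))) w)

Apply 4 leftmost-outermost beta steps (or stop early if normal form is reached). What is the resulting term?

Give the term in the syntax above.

Answer: ((((t p) (\g.(\h.((p h) g)))) (\f.(\g.(\h.((f h) (g h)))))) w)

Derivation:
Step 0: ((((((\f.(\g.(\h.((f h) (g h))))) t) (\f.(\g.(\h.((f h) g))))) p) (\f.(\g.(\h.((f h) (g h)))))) w)
Step 1: (((((\g.(\h.((t h) (g h)))) (\f.(\g.(\h.((f h) g))))) p) (\f.(\g.(\h.((f h) (g h)))))) w)
Step 2: ((((\h.((t h) ((\f.(\g.(\h.((f h) g)))) h))) p) (\f.(\g.(\h.((f h) (g h)))))) w)
Step 3: ((((t p) ((\f.(\g.(\h.((f h) g)))) p)) (\f.(\g.(\h.((f h) (g h)))))) w)
Step 4: ((((t p) (\g.(\h.((p h) g)))) (\f.(\g.(\h.((f h) (g h)))))) w)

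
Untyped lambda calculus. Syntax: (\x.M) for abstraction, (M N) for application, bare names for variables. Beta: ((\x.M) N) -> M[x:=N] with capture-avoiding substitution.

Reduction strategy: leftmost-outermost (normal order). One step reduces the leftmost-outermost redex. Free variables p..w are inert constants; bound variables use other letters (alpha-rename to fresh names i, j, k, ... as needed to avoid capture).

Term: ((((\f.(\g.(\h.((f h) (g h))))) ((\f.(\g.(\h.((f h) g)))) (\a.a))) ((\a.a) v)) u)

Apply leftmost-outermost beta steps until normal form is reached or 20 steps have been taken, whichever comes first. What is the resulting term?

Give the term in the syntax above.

Step 0: ((((\f.(\g.(\h.((f h) (g h))))) ((\f.(\g.(\h.((f h) g)))) (\a.a))) ((\a.a) v)) u)
Step 1: (((\g.(\h.((((\f.(\g.(\h.((f h) g)))) (\a.a)) h) (g h)))) ((\a.a) v)) u)
Step 2: ((\h.((((\f.(\g.(\h.((f h) g)))) (\a.a)) h) (((\a.a) v) h))) u)
Step 3: ((((\f.(\g.(\h.((f h) g)))) (\a.a)) u) (((\a.a) v) u))
Step 4: (((\g.(\h.(((\a.a) h) g))) u) (((\a.a) v) u))
Step 5: ((\h.(((\a.a) h) u)) (((\a.a) v) u))
Step 6: (((\a.a) (((\a.a) v) u)) u)
Step 7: ((((\a.a) v) u) u)
Step 8: ((v u) u)

Answer: ((v u) u)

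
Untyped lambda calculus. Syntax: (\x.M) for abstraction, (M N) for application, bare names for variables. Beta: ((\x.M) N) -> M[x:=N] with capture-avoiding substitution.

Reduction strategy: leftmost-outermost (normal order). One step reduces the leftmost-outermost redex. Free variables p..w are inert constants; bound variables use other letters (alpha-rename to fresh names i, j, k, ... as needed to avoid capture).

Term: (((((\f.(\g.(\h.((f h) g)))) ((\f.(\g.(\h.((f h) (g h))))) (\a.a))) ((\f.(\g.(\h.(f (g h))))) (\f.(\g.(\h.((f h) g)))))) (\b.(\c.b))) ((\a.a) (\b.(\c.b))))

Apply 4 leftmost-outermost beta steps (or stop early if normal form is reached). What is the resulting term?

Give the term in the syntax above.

Answer: ((((\g.(\h.(((\a.a) h) (g h)))) (\b.(\c.b))) ((\f.(\g.(\h.(f (g h))))) (\f.(\g.(\h.((f h) g)))))) ((\a.a) (\b.(\c.b))))

Derivation:
Step 0: (((((\f.(\g.(\h.((f h) g)))) ((\f.(\g.(\h.((f h) (g h))))) (\a.a))) ((\f.(\g.(\h.(f (g h))))) (\f.(\g.(\h.((f h) g)))))) (\b.(\c.b))) ((\a.a) (\b.(\c.b))))
Step 1: ((((\g.(\h.((((\f.(\g.(\h.((f h) (g h))))) (\a.a)) h) g))) ((\f.(\g.(\h.(f (g h))))) (\f.(\g.(\h.((f h) g)))))) (\b.(\c.b))) ((\a.a) (\b.(\c.b))))
Step 2: (((\h.((((\f.(\g.(\h.((f h) (g h))))) (\a.a)) h) ((\f.(\g.(\h.(f (g h))))) (\f.(\g.(\h.((f h) g))))))) (\b.(\c.b))) ((\a.a) (\b.(\c.b))))
Step 3: (((((\f.(\g.(\h.((f h) (g h))))) (\a.a)) (\b.(\c.b))) ((\f.(\g.(\h.(f (g h))))) (\f.(\g.(\h.((f h) g)))))) ((\a.a) (\b.(\c.b))))
Step 4: ((((\g.(\h.(((\a.a) h) (g h)))) (\b.(\c.b))) ((\f.(\g.(\h.(f (g h))))) (\f.(\g.(\h.((f h) g)))))) ((\a.a) (\b.(\c.b))))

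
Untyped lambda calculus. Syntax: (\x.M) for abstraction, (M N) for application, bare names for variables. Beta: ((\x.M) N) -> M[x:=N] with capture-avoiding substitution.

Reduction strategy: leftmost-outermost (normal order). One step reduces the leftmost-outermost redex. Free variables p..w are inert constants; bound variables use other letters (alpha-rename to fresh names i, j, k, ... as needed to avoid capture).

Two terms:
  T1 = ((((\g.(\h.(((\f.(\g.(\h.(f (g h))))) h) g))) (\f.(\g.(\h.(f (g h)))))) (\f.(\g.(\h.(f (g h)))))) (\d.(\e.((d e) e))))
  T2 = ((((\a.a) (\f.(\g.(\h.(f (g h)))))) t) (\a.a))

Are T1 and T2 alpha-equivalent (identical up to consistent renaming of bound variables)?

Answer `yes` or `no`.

Answer: no

Derivation:
Term 1: ((((\g.(\h.(((\f.(\g.(\h.(f (g h))))) h) g))) (\f.(\g.(\h.(f (g h)))))) (\f.(\g.(\h.(f (g h)))))) (\d.(\e.((d e) e))))
Term 2: ((((\a.a) (\f.(\g.(\h.(f (g h)))))) t) (\a.a))
Alpha-equivalence: compare structure up to binder renaming.
Result: False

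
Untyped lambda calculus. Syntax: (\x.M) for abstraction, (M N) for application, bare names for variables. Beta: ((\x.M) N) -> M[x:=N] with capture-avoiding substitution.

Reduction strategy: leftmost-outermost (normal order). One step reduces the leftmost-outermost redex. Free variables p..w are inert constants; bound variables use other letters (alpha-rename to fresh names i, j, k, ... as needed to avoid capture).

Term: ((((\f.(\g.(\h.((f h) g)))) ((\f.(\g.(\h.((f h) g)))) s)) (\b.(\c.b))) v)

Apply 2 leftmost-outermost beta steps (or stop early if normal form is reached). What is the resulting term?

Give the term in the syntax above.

Step 0: ((((\f.(\g.(\h.((f h) g)))) ((\f.(\g.(\h.((f h) g)))) s)) (\b.(\c.b))) v)
Step 1: (((\g.(\h.((((\f.(\g.(\h.((f h) g)))) s) h) g))) (\b.(\c.b))) v)
Step 2: ((\h.((((\f.(\g.(\h.((f h) g)))) s) h) (\b.(\c.b)))) v)

Answer: ((\h.((((\f.(\g.(\h.((f h) g)))) s) h) (\b.(\c.b)))) v)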